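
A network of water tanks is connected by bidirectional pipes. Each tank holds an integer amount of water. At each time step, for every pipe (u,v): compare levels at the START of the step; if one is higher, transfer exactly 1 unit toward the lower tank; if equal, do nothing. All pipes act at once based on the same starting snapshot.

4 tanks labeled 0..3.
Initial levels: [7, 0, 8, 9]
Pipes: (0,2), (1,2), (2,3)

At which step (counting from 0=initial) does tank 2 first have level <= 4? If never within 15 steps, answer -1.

Step 1: flows [2->0,2->1,3->2] -> levels [8 1 7 8]
Step 2: flows [0->2,2->1,3->2] -> levels [7 2 8 7]
Step 3: flows [2->0,2->1,2->3] -> levels [8 3 5 8]
Step 4: flows [0->2,2->1,3->2] -> levels [7 4 6 7]
Step 5: flows [0->2,2->1,3->2] -> levels [6 5 7 6]
Step 6: flows [2->0,2->1,2->3] -> levels [7 6 4 7]
Tank 2 first reaches <=4 at step 6

Answer: 6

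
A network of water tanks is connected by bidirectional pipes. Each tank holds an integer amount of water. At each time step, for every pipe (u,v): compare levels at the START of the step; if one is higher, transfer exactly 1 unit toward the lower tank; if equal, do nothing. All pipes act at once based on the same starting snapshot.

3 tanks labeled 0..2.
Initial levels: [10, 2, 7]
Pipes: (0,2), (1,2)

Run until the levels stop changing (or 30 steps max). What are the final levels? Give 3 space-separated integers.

Step 1: flows [0->2,2->1] -> levels [9 3 7]
Step 2: flows [0->2,2->1] -> levels [8 4 7]
Step 3: flows [0->2,2->1] -> levels [7 5 7]
Step 4: flows [0=2,2->1] -> levels [7 6 6]
Step 5: flows [0->2,1=2] -> levels [6 6 7]
Step 6: flows [2->0,2->1] -> levels [7 7 5]
Step 7: flows [0->2,1->2] -> levels [6 6 7]
  -> period-2 cycle: step 7 state = step 5 state; never stabilizes
  -> state at step 30: (30-5) mod 2 = 1, same as step 6 -> [7 7 5]

Answer: 7 7 5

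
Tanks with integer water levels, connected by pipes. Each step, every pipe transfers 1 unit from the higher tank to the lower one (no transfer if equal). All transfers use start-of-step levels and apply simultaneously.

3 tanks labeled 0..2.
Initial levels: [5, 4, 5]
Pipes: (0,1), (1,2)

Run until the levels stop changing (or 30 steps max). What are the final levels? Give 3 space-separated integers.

Answer: 5 4 5

Derivation:
Step 1: flows [0->1,2->1] -> levels [4 6 4]
Step 2: flows [1->0,1->2] -> levels [5 4 5]
  -> period-2 cycle: step 2 state = step 0 state; never stabilizes
  -> state at step 30: (30-0) mod 2 = 0, same as step 0 -> [5 4 5]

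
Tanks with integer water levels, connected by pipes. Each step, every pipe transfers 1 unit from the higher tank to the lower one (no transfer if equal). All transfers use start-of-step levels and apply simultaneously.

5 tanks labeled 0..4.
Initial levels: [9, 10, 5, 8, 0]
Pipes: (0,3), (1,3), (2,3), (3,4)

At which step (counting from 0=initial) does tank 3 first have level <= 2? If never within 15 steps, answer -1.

Answer: -1

Derivation:
Step 1: flows [0->3,1->3,3->2,3->4] -> levels [8 9 6 8 1]
Step 2: flows [0=3,1->3,3->2,3->4] -> levels [8 8 7 7 2]
Step 3: flows [0->3,1->3,2=3,3->4] -> levels [7 7 7 8 3]
Step 4: flows [3->0,3->1,3->2,3->4] -> levels [8 8 8 4 4]
Step 5: flows [0->3,1->3,2->3,3=4] -> levels [7 7 7 7 4]
Step 6: flows [0=3,1=3,2=3,3->4] -> levels [7 7 7 6 5]
Step 7: flows [0->3,1->3,2->3,3->4] -> levels [6 6 6 8 6]
Step 8: flows [3->0,3->1,3->2,3->4] -> levels [7 7 7 4 7]
Step 9: flows [0->3,1->3,2->3,4->3] -> levels [6 6 6 8 6]
  -> period-2 cycle (repeats step 7); tank 3 never drops to <=2
Tank 3 never reaches <=2 within 15 steps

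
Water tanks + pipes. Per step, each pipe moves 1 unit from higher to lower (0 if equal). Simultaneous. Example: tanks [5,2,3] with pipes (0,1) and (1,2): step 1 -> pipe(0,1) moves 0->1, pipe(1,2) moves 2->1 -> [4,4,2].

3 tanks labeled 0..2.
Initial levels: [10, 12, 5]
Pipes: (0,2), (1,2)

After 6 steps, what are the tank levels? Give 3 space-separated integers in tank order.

Answer: 9 9 9

Derivation:
Step 1: flows [0->2,1->2] -> levels [9 11 7]
Step 2: flows [0->2,1->2] -> levels [8 10 9]
Step 3: flows [2->0,1->2] -> levels [9 9 9]
Step 4: flows [0=2,1=2] -> levels [9 9 9]
  -> stable; steps 5..6 unchanged -> [9 9 9]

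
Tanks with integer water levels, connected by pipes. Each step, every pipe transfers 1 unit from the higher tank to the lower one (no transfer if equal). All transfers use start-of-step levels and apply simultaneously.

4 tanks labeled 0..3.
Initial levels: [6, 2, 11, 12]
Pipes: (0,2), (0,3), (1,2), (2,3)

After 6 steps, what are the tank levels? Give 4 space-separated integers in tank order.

Step 1: flows [2->0,3->0,2->1,3->2] -> levels [8 3 10 10]
Step 2: flows [2->0,3->0,2->1,2=3] -> levels [10 4 8 9]
Step 3: flows [0->2,0->3,2->1,3->2] -> levels [8 5 9 9]
Step 4: flows [2->0,3->0,2->1,2=3] -> levels [10 6 7 8]
Step 5: flows [0->2,0->3,2->1,3->2] -> levels [8 7 8 8]
Step 6: flows [0=2,0=3,2->1,2=3] -> levels [8 8 7 8]

Answer: 8 8 7 8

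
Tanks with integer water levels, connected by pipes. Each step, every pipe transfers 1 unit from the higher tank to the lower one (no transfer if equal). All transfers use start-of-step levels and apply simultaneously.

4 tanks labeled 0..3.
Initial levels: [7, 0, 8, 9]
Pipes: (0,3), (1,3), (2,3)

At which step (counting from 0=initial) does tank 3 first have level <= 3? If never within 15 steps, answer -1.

Step 1: flows [3->0,3->1,3->2] -> levels [8 1 9 6]
Step 2: flows [0->3,3->1,2->3] -> levels [7 2 8 7]
Step 3: flows [0=3,3->1,2->3] -> levels [7 3 7 7]
Step 4: flows [0=3,3->1,2=3] -> levels [7 4 7 6]
Step 5: flows [0->3,3->1,2->3] -> levels [6 5 6 7]
Step 6: flows [3->0,3->1,3->2] -> levels [7 6 7 4]
Step 7: flows [0->3,1->3,2->3] -> levels [6 5 6 7]
  -> period-2 cycle (repeats step 5); tank 3 never drops to <=3
Tank 3 never reaches <=3 within 15 steps

Answer: -1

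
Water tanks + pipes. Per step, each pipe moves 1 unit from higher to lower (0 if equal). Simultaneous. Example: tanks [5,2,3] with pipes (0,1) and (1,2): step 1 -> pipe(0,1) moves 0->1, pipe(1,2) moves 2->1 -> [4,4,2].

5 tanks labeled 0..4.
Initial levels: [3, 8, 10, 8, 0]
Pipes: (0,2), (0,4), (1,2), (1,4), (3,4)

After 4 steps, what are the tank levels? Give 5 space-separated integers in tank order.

Answer: 6 6 6 6 5

Derivation:
Step 1: flows [2->0,0->4,2->1,1->4,3->4] -> levels [3 8 8 7 3]
Step 2: flows [2->0,0=4,1=2,1->4,3->4] -> levels [4 7 7 6 5]
Step 3: flows [2->0,4->0,1=2,1->4,3->4] -> levels [6 6 6 5 6]
Step 4: flows [0=2,0=4,1=2,1=4,4->3] -> levels [6 6 6 6 5]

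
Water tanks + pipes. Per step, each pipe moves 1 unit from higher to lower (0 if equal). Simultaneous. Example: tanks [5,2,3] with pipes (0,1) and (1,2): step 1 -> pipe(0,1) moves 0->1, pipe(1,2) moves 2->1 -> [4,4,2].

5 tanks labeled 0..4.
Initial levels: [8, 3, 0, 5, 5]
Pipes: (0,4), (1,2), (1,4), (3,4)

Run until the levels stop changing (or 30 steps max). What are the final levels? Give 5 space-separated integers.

Step 1: flows [0->4,1->2,4->1,3=4] -> levels [7 3 1 5 5]
Step 2: flows [0->4,1->2,4->1,3=4] -> levels [6 3 2 5 5]
Step 3: flows [0->4,1->2,4->1,3=4] -> levels [5 3 3 5 5]
Step 4: flows [0=4,1=2,4->1,3=4] -> levels [5 4 3 5 4]
Step 5: flows [0->4,1->2,1=4,3->4] -> levels [4 3 4 4 6]
Step 6: flows [4->0,2->1,4->1,4->3] -> levels [5 5 3 5 3]
Step 7: flows [0->4,1->2,1->4,3->4] -> levels [4 3 4 4 6]
  -> period-2 cycle: step 7 state = step 5 state; never stabilizes
  -> state at step 30: (30-5) mod 2 = 1, same as step 6 -> [5 5 3 5 3]

Answer: 5 5 3 5 3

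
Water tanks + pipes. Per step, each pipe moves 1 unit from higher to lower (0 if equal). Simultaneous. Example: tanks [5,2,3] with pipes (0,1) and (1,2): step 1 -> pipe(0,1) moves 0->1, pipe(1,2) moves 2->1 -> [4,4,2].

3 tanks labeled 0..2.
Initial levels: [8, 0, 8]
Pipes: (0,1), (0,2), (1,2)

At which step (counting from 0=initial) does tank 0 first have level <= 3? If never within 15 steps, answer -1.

Step 1: flows [0->1,0=2,2->1] -> levels [7 2 7]
Step 2: flows [0->1,0=2,2->1] -> levels [6 4 6]
Step 3: flows [0->1,0=2,2->1] -> levels [5 6 5]
Step 4: flows [1->0,0=2,1->2] -> levels [6 4 6]
  -> period-2 cycle (repeats step 2); tank 0 never drops to <=3
Tank 0 never reaches <=3 within 15 steps

Answer: -1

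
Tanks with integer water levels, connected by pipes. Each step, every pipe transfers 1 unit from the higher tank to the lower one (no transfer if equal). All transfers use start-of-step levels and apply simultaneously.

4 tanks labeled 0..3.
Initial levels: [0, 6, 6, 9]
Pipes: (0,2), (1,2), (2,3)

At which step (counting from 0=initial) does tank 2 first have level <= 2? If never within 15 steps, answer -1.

Step 1: flows [2->0,1=2,3->2] -> levels [1 6 6 8]
Step 2: flows [2->0,1=2,3->2] -> levels [2 6 6 7]
Step 3: flows [2->0,1=2,3->2] -> levels [3 6 6 6]
Step 4: flows [2->0,1=2,2=3] -> levels [4 6 5 6]
Step 5: flows [2->0,1->2,3->2] -> levels [5 5 6 5]
Step 6: flows [2->0,2->1,2->3] -> levels [6 6 3 6]
Step 7: flows [0->2,1->2,3->2] -> levels [5 5 6 5]
  -> period-2 cycle (repeats step 5); tank 2 never drops to <=2
Tank 2 never reaches <=2 within 15 steps

Answer: -1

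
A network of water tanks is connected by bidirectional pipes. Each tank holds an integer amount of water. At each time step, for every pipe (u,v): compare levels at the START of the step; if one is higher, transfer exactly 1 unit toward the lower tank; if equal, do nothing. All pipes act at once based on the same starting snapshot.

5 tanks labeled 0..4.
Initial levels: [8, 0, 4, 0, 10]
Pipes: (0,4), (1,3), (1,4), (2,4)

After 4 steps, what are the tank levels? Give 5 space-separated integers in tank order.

Answer: 6 2 6 2 6

Derivation:
Step 1: flows [4->0,1=3,4->1,4->2] -> levels [9 1 5 0 7]
Step 2: flows [0->4,1->3,4->1,4->2] -> levels [8 1 6 1 6]
Step 3: flows [0->4,1=3,4->1,2=4] -> levels [7 2 6 1 6]
Step 4: flows [0->4,1->3,4->1,2=4] -> levels [6 2 6 2 6]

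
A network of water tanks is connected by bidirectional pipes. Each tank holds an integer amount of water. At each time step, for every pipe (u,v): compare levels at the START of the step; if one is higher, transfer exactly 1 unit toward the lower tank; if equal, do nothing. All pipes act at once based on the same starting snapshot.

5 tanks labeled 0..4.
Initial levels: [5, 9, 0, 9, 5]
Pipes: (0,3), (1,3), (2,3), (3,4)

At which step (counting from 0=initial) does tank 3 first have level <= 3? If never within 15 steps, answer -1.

Answer: -1

Derivation:
Step 1: flows [3->0,1=3,3->2,3->4] -> levels [6 9 1 6 6]
Step 2: flows [0=3,1->3,3->2,3=4] -> levels [6 8 2 6 6]
Step 3: flows [0=3,1->3,3->2,3=4] -> levels [6 7 3 6 6]
Step 4: flows [0=3,1->3,3->2,3=4] -> levels [6 6 4 6 6]
Step 5: flows [0=3,1=3,3->2,3=4] -> levels [6 6 5 5 6]
Step 6: flows [0->3,1->3,2=3,4->3] -> levels [5 5 5 8 5]
Step 7: flows [3->0,3->1,3->2,3->4] -> levels [6 6 6 4 6]
Step 8: flows [0->3,1->3,2->3,4->3] -> levels [5 5 5 8 5]
  -> period-2 cycle (repeats step 6); tank 3 never drops to <=3
Tank 3 never reaches <=3 within 15 steps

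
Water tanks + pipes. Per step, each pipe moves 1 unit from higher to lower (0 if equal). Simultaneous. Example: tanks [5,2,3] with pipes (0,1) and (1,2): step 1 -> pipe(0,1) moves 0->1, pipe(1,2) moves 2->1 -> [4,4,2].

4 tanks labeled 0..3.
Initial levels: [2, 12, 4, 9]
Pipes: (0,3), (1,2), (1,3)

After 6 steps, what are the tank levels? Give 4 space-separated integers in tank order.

Step 1: flows [3->0,1->2,1->3] -> levels [3 10 5 9]
Step 2: flows [3->0,1->2,1->3] -> levels [4 8 6 9]
Step 3: flows [3->0,1->2,3->1] -> levels [5 8 7 7]
Step 4: flows [3->0,1->2,1->3] -> levels [6 6 8 7]
Step 5: flows [3->0,2->1,3->1] -> levels [7 8 7 5]
Step 6: flows [0->3,1->2,1->3] -> levels [6 6 8 7]

Answer: 6 6 8 7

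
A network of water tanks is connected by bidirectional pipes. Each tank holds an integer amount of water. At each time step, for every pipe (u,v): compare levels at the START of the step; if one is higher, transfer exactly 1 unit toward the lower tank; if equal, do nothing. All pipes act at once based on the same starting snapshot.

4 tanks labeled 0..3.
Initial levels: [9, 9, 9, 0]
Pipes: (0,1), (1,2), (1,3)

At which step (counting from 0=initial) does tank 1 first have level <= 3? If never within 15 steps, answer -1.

Answer: -1

Derivation:
Step 1: flows [0=1,1=2,1->3] -> levels [9 8 9 1]
Step 2: flows [0->1,2->1,1->3] -> levels [8 9 8 2]
Step 3: flows [1->0,1->2,1->3] -> levels [9 6 9 3]
Step 4: flows [0->1,2->1,1->3] -> levels [8 7 8 4]
Step 5: flows [0->1,2->1,1->3] -> levels [7 8 7 5]
Step 6: flows [1->0,1->2,1->3] -> levels [8 5 8 6]
Step 7: flows [0->1,2->1,3->1] -> levels [7 8 7 5]
  -> period-2 cycle (repeats step 5); tank 1 never drops to <=3
Tank 1 never reaches <=3 within 15 steps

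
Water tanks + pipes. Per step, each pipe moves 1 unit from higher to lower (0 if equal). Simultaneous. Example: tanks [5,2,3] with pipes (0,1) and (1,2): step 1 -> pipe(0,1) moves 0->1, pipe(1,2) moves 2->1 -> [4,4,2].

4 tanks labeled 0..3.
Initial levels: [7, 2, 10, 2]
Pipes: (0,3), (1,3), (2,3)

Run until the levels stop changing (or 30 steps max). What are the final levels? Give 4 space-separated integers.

Step 1: flows [0->3,1=3,2->3] -> levels [6 2 9 4]
Step 2: flows [0->3,3->1,2->3] -> levels [5 3 8 5]
Step 3: flows [0=3,3->1,2->3] -> levels [5 4 7 5]
Step 4: flows [0=3,3->1,2->3] -> levels [5 5 6 5]
Step 5: flows [0=3,1=3,2->3] -> levels [5 5 5 6]
Step 6: flows [3->0,3->1,3->2] -> levels [6 6 6 3]
Step 7: flows [0->3,1->3,2->3] -> levels [5 5 5 6]
  -> period-2 cycle: step 7 state = step 5 state; never stabilizes
  -> state at step 30: (30-5) mod 2 = 1, same as step 6 -> [6 6 6 3]

Answer: 6 6 6 3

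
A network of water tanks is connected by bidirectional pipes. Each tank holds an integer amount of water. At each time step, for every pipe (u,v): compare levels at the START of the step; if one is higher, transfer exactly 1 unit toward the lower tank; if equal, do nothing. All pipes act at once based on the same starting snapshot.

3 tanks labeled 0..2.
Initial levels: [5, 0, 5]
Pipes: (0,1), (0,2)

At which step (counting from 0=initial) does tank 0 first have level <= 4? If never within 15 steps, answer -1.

Answer: 1

Derivation:
Step 1: flows [0->1,0=2] -> levels [4 1 5]
Tank 0 first reaches <=4 at step 1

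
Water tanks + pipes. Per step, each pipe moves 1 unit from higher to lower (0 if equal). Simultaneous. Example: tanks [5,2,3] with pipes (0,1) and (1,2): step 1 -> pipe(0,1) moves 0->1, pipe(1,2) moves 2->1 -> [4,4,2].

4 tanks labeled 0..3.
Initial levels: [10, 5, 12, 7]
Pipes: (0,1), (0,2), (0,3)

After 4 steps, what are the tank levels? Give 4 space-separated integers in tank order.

Step 1: flows [0->1,2->0,0->3] -> levels [9 6 11 8]
Step 2: flows [0->1,2->0,0->3] -> levels [8 7 10 9]
Step 3: flows [0->1,2->0,3->0] -> levels [9 8 9 8]
Step 4: flows [0->1,0=2,0->3] -> levels [7 9 9 9]

Answer: 7 9 9 9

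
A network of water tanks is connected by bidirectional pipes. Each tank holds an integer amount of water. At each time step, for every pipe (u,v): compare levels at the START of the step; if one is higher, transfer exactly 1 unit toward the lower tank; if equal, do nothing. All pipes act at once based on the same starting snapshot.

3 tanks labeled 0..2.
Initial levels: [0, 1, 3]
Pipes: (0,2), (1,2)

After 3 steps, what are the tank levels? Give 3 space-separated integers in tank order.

Step 1: flows [2->0,2->1] -> levels [1 2 1]
Step 2: flows [0=2,1->2] -> levels [1 1 2]
Step 3: flows [2->0,2->1] -> levels [2 2 0]

Answer: 2 2 0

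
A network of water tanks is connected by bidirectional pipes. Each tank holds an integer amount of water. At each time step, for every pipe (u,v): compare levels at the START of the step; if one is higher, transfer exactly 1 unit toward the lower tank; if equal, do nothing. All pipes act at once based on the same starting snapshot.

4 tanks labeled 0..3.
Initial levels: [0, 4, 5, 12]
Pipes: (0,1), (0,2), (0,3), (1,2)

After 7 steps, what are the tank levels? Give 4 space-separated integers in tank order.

Step 1: flows [1->0,2->0,3->0,2->1] -> levels [3 4 3 11]
Step 2: flows [1->0,0=2,3->0,1->2] -> levels [5 2 4 10]
Step 3: flows [0->1,0->2,3->0,2->1] -> levels [4 4 4 9]
Step 4: flows [0=1,0=2,3->0,1=2] -> levels [5 4 4 8]
Step 5: flows [0->1,0->2,3->0,1=2] -> levels [4 5 5 7]
Step 6: flows [1->0,2->0,3->0,1=2] -> levels [7 4 4 6]
Step 7: flows [0->1,0->2,0->3,1=2] -> levels [4 5 5 7]

Answer: 4 5 5 7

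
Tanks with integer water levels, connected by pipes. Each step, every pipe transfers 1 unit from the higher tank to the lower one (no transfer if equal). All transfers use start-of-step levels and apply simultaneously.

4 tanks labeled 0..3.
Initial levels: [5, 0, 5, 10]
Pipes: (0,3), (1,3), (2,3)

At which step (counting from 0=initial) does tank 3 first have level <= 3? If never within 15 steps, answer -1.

Answer: 5

Derivation:
Step 1: flows [3->0,3->1,3->2] -> levels [6 1 6 7]
Step 2: flows [3->0,3->1,3->2] -> levels [7 2 7 4]
Step 3: flows [0->3,3->1,2->3] -> levels [6 3 6 5]
Step 4: flows [0->3,3->1,2->3] -> levels [5 4 5 6]
Step 5: flows [3->0,3->1,3->2] -> levels [6 5 6 3]
Tank 3 first reaches <=3 at step 5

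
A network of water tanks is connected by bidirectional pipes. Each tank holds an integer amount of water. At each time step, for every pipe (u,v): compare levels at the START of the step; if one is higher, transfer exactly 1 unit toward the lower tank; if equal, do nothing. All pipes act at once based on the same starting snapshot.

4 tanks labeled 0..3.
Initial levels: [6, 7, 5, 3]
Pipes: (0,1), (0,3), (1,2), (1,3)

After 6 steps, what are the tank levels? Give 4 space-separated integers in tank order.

Answer: 4 7 5 5

Derivation:
Step 1: flows [1->0,0->3,1->2,1->3] -> levels [6 4 6 5]
Step 2: flows [0->1,0->3,2->1,3->1] -> levels [4 7 5 5]
Step 3: flows [1->0,3->0,1->2,1->3] -> levels [6 4 6 5]
  -> period-2 cycle: step 3 state = step 1 state
  -> state at step 6: (6-1) mod 2 = 1, same as step 2 -> [4 7 5 5]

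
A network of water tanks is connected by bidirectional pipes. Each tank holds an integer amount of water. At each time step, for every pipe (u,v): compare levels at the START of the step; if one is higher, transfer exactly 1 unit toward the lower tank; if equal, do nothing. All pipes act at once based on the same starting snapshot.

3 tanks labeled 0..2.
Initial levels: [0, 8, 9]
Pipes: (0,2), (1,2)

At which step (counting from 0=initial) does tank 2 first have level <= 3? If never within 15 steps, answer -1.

Answer: -1

Derivation:
Step 1: flows [2->0,2->1] -> levels [1 9 7]
Step 2: flows [2->0,1->2] -> levels [2 8 7]
Step 3: flows [2->0,1->2] -> levels [3 7 7]
Step 4: flows [2->0,1=2] -> levels [4 7 6]
Step 5: flows [2->0,1->2] -> levels [5 6 6]
Step 6: flows [2->0,1=2] -> levels [6 6 5]
Step 7: flows [0->2,1->2] -> levels [5 5 7]
Step 8: flows [2->0,2->1] -> levels [6 6 5]
  -> period-2 cycle (repeats step 6); tank 2 never drops to <=3
Tank 2 never reaches <=3 within 15 steps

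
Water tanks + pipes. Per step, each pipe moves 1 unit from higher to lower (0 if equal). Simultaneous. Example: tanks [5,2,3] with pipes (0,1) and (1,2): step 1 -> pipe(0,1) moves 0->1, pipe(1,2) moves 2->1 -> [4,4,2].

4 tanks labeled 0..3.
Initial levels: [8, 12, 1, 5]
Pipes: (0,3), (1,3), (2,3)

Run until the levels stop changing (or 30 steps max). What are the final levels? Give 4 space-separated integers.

Step 1: flows [0->3,1->3,3->2] -> levels [7 11 2 6]
Step 2: flows [0->3,1->3,3->2] -> levels [6 10 3 7]
Step 3: flows [3->0,1->3,3->2] -> levels [7 9 4 6]
Step 4: flows [0->3,1->3,3->2] -> levels [6 8 5 7]
Step 5: flows [3->0,1->3,3->2] -> levels [7 7 6 6]
Step 6: flows [0->3,1->3,2=3] -> levels [6 6 6 8]
Step 7: flows [3->0,3->1,3->2] -> levels [7 7 7 5]
Step 8: flows [0->3,1->3,2->3] -> levels [6 6 6 8]
  -> period-2 cycle: step 8 state = step 6 state; never stabilizes
  -> state at step 30: (30-6) mod 2 = 0, same as step 6 -> [6 6 6 8]

Answer: 6 6 6 8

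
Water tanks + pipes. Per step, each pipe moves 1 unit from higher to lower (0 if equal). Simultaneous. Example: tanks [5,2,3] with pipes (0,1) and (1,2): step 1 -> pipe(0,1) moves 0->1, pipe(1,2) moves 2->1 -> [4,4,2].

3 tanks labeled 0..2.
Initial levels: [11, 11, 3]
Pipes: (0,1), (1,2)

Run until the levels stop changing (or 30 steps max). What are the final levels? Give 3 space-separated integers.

Step 1: flows [0=1,1->2] -> levels [11 10 4]
Step 2: flows [0->1,1->2] -> levels [10 10 5]
Step 3: flows [0=1,1->2] -> levels [10 9 6]
Step 4: flows [0->1,1->2] -> levels [9 9 7]
Step 5: flows [0=1,1->2] -> levels [9 8 8]
Step 6: flows [0->1,1=2] -> levels [8 9 8]
Step 7: flows [1->0,1->2] -> levels [9 7 9]
Step 8: flows [0->1,2->1] -> levels [8 9 8]
  -> period-2 cycle: step 8 state = step 6 state; never stabilizes
  -> state at step 30: (30-6) mod 2 = 0, same as step 6 -> [8 9 8]

Answer: 8 9 8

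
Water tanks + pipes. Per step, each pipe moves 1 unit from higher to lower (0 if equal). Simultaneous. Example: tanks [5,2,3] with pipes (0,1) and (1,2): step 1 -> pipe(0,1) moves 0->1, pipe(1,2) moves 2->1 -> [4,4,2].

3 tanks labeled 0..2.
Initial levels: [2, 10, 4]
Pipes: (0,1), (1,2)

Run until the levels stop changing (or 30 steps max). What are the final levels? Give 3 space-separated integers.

Answer: 5 6 5

Derivation:
Step 1: flows [1->0,1->2] -> levels [3 8 5]
Step 2: flows [1->0,1->2] -> levels [4 6 6]
Step 3: flows [1->0,1=2] -> levels [5 5 6]
Step 4: flows [0=1,2->1] -> levels [5 6 5]
Step 5: flows [1->0,1->2] -> levels [6 4 6]
Step 6: flows [0->1,2->1] -> levels [5 6 5]
  -> period-2 cycle: step 6 state = step 4 state; never stabilizes
  -> state at step 30: (30-4) mod 2 = 0, same as step 4 -> [5 6 5]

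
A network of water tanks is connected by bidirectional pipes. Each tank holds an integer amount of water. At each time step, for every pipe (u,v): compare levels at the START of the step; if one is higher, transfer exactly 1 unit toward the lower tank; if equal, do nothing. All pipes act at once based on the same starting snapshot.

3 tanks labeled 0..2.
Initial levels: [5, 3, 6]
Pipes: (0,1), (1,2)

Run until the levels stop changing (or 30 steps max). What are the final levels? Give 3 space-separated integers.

Answer: 5 4 5

Derivation:
Step 1: flows [0->1,2->1] -> levels [4 5 5]
Step 2: flows [1->0,1=2] -> levels [5 4 5]
Step 3: flows [0->1,2->1] -> levels [4 6 4]
Step 4: flows [1->0,1->2] -> levels [5 4 5]
  -> period-2 cycle: step 4 state = step 2 state; never stabilizes
  -> state at step 30: (30-2) mod 2 = 0, same as step 2 -> [5 4 5]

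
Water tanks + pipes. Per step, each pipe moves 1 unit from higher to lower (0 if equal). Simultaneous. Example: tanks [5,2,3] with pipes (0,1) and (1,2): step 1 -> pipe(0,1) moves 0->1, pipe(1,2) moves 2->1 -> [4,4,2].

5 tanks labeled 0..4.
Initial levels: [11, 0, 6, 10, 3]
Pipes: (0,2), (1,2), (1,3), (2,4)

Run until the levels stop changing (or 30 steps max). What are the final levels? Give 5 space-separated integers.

Answer: 7 7 4 6 6

Derivation:
Step 1: flows [0->2,2->1,3->1,2->4] -> levels [10 2 5 9 4]
Step 2: flows [0->2,2->1,3->1,2->4] -> levels [9 4 4 8 5]
Step 3: flows [0->2,1=2,3->1,4->2] -> levels [8 5 6 7 4]
Step 4: flows [0->2,2->1,3->1,2->4] -> levels [7 7 5 6 5]
Step 5: flows [0->2,1->2,1->3,2=4] -> levels [6 5 7 7 5]
Step 6: flows [2->0,2->1,3->1,2->4] -> levels [7 7 4 6 6]
Step 7: flows [0->2,1->2,1->3,4->2] -> levels [6 5 7 7 5]
  -> period-2 cycle: step 7 state = step 5 state; never stabilizes
  -> state at step 30: (30-5) mod 2 = 1, same as step 6 -> [7 7 4 6 6]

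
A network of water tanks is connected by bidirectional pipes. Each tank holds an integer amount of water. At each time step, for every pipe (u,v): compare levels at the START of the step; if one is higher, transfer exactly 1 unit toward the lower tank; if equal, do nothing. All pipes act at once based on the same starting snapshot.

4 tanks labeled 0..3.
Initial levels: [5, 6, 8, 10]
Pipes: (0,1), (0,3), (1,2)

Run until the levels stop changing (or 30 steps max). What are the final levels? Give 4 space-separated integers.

Answer: 7 8 6 8

Derivation:
Step 1: flows [1->0,3->0,2->1] -> levels [7 6 7 9]
Step 2: flows [0->1,3->0,2->1] -> levels [7 8 6 8]
Step 3: flows [1->0,3->0,1->2] -> levels [9 6 7 7]
Step 4: flows [0->1,0->3,2->1] -> levels [7 8 6 8]
  -> period-2 cycle: step 4 state = step 2 state; never stabilizes
  -> state at step 30: (30-2) mod 2 = 0, same as step 2 -> [7 8 6 8]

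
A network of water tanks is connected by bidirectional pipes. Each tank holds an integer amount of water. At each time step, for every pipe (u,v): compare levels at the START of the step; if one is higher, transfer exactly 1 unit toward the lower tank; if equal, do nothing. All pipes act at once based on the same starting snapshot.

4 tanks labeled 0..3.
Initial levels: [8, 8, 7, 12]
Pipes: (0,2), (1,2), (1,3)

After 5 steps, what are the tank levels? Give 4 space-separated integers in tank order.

Step 1: flows [0->2,1->2,3->1] -> levels [7 8 9 11]
Step 2: flows [2->0,2->1,3->1] -> levels [8 10 7 10]
Step 3: flows [0->2,1->2,1=3] -> levels [7 9 9 10]
Step 4: flows [2->0,1=2,3->1] -> levels [8 10 8 9]
Step 5: flows [0=2,1->2,1->3] -> levels [8 8 9 10]

Answer: 8 8 9 10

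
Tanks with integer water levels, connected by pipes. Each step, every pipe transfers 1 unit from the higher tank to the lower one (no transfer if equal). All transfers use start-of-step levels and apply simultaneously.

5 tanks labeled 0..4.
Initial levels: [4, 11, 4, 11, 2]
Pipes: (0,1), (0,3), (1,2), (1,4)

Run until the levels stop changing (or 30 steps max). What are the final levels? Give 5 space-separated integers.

Answer: 8 5 6 7 6

Derivation:
Step 1: flows [1->0,3->0,1->2,1->4] -> levels [6 8 5 10 3]
Step 2: flows [1->0,3->0,1->2,1->4] -> levels [8 5 6 9 4]
Step 3: flows [0->1,3->0,2->1,1->4] -> levels [8 6 5 8 5]
Step 4: flows [0->1,0=3,1->2,1->4] -> levels [7 5 6 8 6]
Step 5: flows [0->1,3->0,2->1,4->1] -> levels [7 8 5 7 5]
Step 6: flows [1->0,0=3,1->2,1->4] -> levels [8 5 6 7 6]
Step 7: flows [0->1,0->3,2->1,4->1] -> levels [6 8 5 8 5]
Step 8: flows [1->0,3->0,1->2,1->4] -> levels [8 5 6 7 6]
  -> period-2 cycle: step 8 state = step 6 state; never stabilizes
  -> state at step 30: (30-6) mod 2 = 0, same as step 6 -> [8 5 6 7 6]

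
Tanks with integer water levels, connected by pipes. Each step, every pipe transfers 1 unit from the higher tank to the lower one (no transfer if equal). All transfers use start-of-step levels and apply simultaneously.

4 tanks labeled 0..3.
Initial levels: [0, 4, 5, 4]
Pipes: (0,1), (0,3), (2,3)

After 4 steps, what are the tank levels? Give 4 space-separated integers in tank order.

Step 1: flows [1->0,3->0,2->3] -> levels [2 3 4 4]
Step 2: flows [1->0,3->0,2=3] -> levels [4 2 4 3]
Step 3: flows [0->1,0->3,2->3] -> levels [2 3 3 5]
Step 4: flows [1->0,3->0,3->2] -> levels [4 2 4 3]

Answer: 4 2 4 3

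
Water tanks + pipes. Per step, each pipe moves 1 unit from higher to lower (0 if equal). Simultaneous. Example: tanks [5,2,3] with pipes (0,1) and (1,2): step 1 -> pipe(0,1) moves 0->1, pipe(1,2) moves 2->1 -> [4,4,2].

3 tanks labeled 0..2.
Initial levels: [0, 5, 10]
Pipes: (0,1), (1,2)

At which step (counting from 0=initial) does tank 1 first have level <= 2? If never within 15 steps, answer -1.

Step 1: flows [1->0,2->1] -> levels [1 5 9]
Step 2: flows [1->0,2->1] -> levels [2 5 8]
Step 3: flows [1->0,2->1] -> levels [3 5 7]
Step 4: flows [1->0,2->1] -> levels [4 5 6]
Step 5: flows [1->0,2->1] -> levels [5 5 5]
Step 6: flows [0=1,1=2] -> levels [5 5 5]
  -> stable; tank 1 stays at 5 > 2
Tank 1 never reaches <=2 within 15 steps

Answer: -1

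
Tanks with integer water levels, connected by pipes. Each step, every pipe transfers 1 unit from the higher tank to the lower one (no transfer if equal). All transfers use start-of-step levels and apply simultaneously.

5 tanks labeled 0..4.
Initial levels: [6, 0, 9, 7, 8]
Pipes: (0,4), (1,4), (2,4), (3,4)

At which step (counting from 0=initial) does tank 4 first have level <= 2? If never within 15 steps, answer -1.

Answer: -1

Derivation:
Step 1: flows [4->0,4->1,2->4,4->3] -> levels [7 1 8 8 6]
Step 2: flows [0->4,4->1,2->4,3->4] -> levels [6 2 7 7 8]
Step 3: flows [4->0,4->1,4->2,4->3] -> levels [7 3 8 8 4]
Step 4: flows [0->4,4->1,2->4,3->4] -> levels [6 4 7 7 6]
Step 5: flows [0=4,4->1,2->4,3->4] -> levels [6 5 6 6 7]
Step 6: flows [4->0,4->1,4->2,4->3] -> levels [7 6 7 7 3]
Step 7: flows [0->4,1->4,2->4,3->4] -> levels [6 5 6 6 7]
  -> period-2 cycle (repeats step 5); tank 4 never drops to <=2
Tank 4 never reaches <=2 within 15 steps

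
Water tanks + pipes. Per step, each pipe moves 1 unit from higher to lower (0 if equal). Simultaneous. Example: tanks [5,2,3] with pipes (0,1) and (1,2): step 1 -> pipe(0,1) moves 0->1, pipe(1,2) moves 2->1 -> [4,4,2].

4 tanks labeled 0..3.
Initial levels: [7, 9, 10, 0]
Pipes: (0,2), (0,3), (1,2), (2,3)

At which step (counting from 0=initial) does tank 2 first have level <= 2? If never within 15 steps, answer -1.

Answer: -1

Derivation:
Step 1: flows [2->0,0->3,2->1,2->3] -> levels [7 10 7 2]
Step 2: flows [0=2,0->3,1->2,2->3] -> levels [6 9 7 4]
Step 3: flows [2->0,0->3,1->2,2->3] -> levels [6 8 6 6]
Step 4: flows [0=2,0=3,1->2,2=3] -> levels [6 7 7 6]
Step 5: flows [2->0,0=3,1=2,2->3] -> levels [7 7 5 7]
Step 6: flows [0->2,0=3,1->2,3->2] -> levels [6 6 8 6]
Step 7: flows [2->0,0=3,2->1,2->3] -> levels [7 7 5 7]
  -> period-2 cycle (repeats step 5); tank 2 never drops to <=2
Tank 2 never reaches <=2 within 15 steps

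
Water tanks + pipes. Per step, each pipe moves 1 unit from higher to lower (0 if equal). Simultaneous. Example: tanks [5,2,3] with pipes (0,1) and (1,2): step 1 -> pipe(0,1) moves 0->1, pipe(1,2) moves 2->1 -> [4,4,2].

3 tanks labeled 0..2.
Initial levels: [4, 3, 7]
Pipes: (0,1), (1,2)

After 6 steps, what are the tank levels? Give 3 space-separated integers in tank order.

Answer: 4 6 4

Derivation:
Step 1: flows [0->1,2->1] -> levels [3 5 6]
Step 2: flows [1->0,2->1] -> levels [4 5 5]
Step 3: flows [1->0,1=2] -> levels [5 4 5]
Step 4: flows [0->1,2->1] -> levels [4 6 4]
Step 5: flows [1->0,1->2] -> levels [5 4 5]
  -> period-2 cycle: step 5 state = step 3 state
  -> state at step 6: (6-3) mod 2 = 1, same as step 4 -> [4 6 4]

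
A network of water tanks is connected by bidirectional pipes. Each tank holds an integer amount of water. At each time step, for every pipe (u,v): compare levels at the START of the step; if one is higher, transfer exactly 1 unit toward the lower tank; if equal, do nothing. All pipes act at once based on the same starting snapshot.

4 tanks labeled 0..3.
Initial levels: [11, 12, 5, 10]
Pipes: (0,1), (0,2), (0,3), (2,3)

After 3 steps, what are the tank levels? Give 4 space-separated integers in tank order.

Step 1: flows [1->0,0->2,0->3,3->2] -> levels [10 11 7 10]
Step 2: flows [1->0,0->2,0=3,3->2] -> levels [10 10 9 9]
Step 3: flows [0=1,0->2,0->3,2=3] -> levels [8 10 10 10]

Answer: 8 10 10 10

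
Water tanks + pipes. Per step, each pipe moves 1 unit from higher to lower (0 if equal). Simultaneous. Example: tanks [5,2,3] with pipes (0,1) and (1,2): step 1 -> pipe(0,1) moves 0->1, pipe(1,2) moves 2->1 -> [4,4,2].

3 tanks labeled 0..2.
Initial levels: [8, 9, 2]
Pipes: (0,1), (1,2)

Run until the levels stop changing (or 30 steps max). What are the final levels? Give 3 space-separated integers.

Step 1: flows [1->0,1->2] -> levels [9 7 3]
Step 2: flows [0->1,1->2] -> levels [8 7 4]
Step 3: flows [0->1,1->2] -> levels [7 7 5]
Step 4: flows [0=1,1->2] -> levels [7 6 6]
Step 5: flows [0->1,1=2] -> levels [6 7 6]
Step 6: flows [1->0,1->2] -> levels [7 5 7]
Step 7: flows [0->1,2->1] -> levels [6 7 6]
  -> period-2 cycle: step 7 state = step 5 state; never stabilizes
  -> state at step 30: (30-5) mod 2 = 1, same as step 6 -> [7 5 7]

Answer: 7 5 7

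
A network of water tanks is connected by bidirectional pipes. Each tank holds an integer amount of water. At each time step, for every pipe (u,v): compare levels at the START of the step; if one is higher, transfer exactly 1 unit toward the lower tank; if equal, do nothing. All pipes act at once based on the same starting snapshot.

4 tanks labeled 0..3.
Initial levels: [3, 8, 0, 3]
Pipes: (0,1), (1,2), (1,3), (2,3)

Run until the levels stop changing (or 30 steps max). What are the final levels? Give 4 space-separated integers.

Answer: 5 2 4 3

Derivation:
Step 1: flows [1->0,1->2,1->3,3->2] -> levels [4 5 2 3]
Step 2: flows [1->0,1->2,1->3,3->2] -> levels [5 2 4 3]
Step 3: flows [0->1,2->1,3->1,2->3] -> levels [4 5 2 3]
  -> period-2 cycle: step 3 state = step 1 state; never stabilizes
  -> state at step 30: (30-1) mod 2 = 1, same as step 2 -> [5 2 4 3]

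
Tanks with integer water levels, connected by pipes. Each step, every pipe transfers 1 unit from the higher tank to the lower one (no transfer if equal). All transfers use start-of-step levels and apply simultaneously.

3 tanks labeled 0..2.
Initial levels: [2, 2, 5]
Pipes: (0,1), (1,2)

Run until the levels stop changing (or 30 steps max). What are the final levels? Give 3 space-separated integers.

Step 1: flows [0=1,2->1] -> levels [2 3 4]
Step 2: flows [1->0,2->1] -> levels [3 3 3]
Step 3: flows [0=1,1=2] -> levels [3 3 3]
  -> stable (no change)

Answer: 3 3 3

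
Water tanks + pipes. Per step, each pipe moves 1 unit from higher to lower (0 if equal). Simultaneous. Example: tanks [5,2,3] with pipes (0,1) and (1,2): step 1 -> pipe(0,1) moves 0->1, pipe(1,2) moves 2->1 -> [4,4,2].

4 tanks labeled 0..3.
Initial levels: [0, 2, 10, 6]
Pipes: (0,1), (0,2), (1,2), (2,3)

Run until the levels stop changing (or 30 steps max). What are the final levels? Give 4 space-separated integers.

Answer: 4 4 6 4

Derivation:
Step 1: flows [1->0,2->0,2->1,2->3] -> levels [2 2 7 7]
Step 2: flows [0=1,2->0,2->1,2=3] -> levels [3 3 5 7]
Step 3: flows [0=1,2->0,2->1,3->2] -> levels [4 4 4 6]
Step 4: flows [0=1,0=2,1=2,3->2] -> levels [4 4 5 5]
Step 5: flows [0=1,2->0,2->1,2=3] -> levels [5 5 3 5]
Step 6: flows [0=1,0->2,1->2,3->2] -> levels [4 4 6 4]
Step 7: flows [0=1,2->0,2->1,2->3] -> levels [5 5 3 5]
  -> period-2 cycle: step 7 state = step 5 state; never stabilizes
  -> state at step 30: (30-5) mod 2 = 1, same as step 6 -> [4 4 6 4]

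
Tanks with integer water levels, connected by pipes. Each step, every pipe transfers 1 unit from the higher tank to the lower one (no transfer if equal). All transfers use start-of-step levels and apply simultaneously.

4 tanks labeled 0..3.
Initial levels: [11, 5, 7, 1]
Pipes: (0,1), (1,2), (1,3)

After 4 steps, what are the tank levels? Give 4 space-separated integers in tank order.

Answer: 7 6 6 5

Derivation:
Step 1: flows [0->1,2->1,1->3] -> levels [10 6 6 2]
Step 2: flows [0->1,1=2,1->3] -> levels [9 6 6 3]
Step 3: flows [0->1,1=2,1->3] -> levels [8 6 6 4]
Step 4: flows [0->1,1=2,1->3] -> levels [7 6 6 5]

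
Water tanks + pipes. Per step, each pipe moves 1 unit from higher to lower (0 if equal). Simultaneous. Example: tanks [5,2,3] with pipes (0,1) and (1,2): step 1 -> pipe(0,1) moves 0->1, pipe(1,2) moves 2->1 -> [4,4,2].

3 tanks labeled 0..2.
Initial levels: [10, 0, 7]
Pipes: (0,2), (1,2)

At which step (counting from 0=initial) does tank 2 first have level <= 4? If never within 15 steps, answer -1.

Step 1: flows [0->2,2->1] -> levels [9 1 7]
Step 2: flows [0->2,2->1] -> levels [8 2 7]
Step 3: flows [0->2,2->1] -> levels [7 3 7]
Step 4: flows [0=2,2->1] -> levels [7 4 6]
Step 5: flows [0->2,2->1] -> levels [6 5 6]
Step 6: flows [0=2,2->1] -> levels [6 6 5]
Step 7: flows [0->2,1->2] -> levels [5 5 7]
Step 8: flows [2->0,2->1] -> levels [6 6 5]
  -> period-2 cycle (repeats step 6); tank 2 never drops to <=4
Tank 2 never reaches <=4 within 15 steps

Answer: -1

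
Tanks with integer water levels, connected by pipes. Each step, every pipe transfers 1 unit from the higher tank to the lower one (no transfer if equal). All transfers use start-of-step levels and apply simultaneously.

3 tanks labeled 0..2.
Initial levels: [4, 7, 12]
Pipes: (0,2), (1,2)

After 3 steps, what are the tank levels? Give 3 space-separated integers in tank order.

Answer: 7 8 8

Derivation:
Step 1: flows [2->0,2->1] -> levels [5 8 10]
Step 2: flows [2->0,2->1] -> levels [6 9 8]
Step 3: flows [2->0,1->2] -> levels [7 8 8]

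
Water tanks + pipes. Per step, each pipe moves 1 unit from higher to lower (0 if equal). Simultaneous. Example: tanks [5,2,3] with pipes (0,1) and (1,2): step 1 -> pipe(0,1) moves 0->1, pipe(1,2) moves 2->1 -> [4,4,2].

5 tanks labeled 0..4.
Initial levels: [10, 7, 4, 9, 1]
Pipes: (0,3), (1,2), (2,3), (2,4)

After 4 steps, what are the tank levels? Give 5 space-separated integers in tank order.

Step 1: flows [0->3,1->2,3->2,2->4] -> levels [9 6 5 9 2]
Step 2: flows [0=3,1->2,3->2,2->4] -> levels [9 5 6 8 3]
Step 3: flows [0->3,2->1,3->2,2->4] -> levels [8 6 5 8 4]
Step 4: flows [0=3,1->2,3->2,2->4] -> levels [8 5 6 7 5]

Answer: 8 5 6 7 5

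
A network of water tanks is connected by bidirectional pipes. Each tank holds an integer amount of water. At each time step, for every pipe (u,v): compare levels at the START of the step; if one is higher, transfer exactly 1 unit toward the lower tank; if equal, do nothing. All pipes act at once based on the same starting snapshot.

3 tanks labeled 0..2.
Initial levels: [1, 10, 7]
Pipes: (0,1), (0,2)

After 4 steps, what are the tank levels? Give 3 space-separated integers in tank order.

Step 1: flows [1->0,2->0] -> levels [3 9 6]
Step 2: flows [1->0,2->0] -> levels [5 8 5]
Step 3: flows [1->0,0=2] -> levels [6 7 5]
Step 4: flows [1->0,0->2] -> levels [6 6 6]

Answer: 6 6 6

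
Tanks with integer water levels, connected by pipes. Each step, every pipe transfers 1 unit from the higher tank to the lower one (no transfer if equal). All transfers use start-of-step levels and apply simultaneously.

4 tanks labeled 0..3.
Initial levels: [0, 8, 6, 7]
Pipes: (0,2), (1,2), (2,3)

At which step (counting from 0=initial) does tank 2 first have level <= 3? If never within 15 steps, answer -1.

Answer: 6

Derivation:
Step 1: flows [2->0,1->2,3->2] -> levels [1 7 7 6]
Step 2: flows [2->0,1=2,2->3] -> levels [2 7 5 7]
Step 3: flows [2->0,1->2,3->2] -> levels [3 6 6 6]
Step 4: flows [2->0,1=2,2=3] -> levels [4 6 5 6]
Step 5: flows [2->0,1->2,3->2] -> levels [5 5 6 5]
Step 6: flows [2->0,2->1,2->3] -> levels [6 6 3 6]
Tank 2 first reaches <=3 at step 6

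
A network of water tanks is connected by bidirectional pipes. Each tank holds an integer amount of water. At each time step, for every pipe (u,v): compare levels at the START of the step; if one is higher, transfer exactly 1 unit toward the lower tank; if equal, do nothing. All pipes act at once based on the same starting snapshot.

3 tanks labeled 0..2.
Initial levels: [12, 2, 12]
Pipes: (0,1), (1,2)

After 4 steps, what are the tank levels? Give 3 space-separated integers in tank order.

Answer: 8 10 8

Derivation:
Step 1: flows [0->1,2->1] -> levels [11 4 11]
Step 2: flows [0->1,2->1] -> levels [10 6 10]
Step 3: flows [0->1,2->1] -> levels [9 8 9]
Step 4: flows [0->1,2->1] -> levels [8 10 8]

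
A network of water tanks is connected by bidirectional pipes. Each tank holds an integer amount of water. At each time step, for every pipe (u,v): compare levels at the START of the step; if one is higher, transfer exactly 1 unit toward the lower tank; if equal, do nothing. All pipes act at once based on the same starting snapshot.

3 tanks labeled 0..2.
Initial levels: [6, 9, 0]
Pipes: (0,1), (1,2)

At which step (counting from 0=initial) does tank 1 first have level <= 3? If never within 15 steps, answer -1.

Answer: -1

Derivation:
Step 1: flows [1->0,1->2] -> levels [7 7 1]
Step 2: flows [0=1,1->2] -> levels [7 6 2]
Step 3: flows [0->1,1->2] -> levels [6 6 3]
Step 4: flows [0=1,1->2] -> levels [6 5 4]
Step 5: flows [0->1,1->2] -> levels [5 5 5]
Step 6: flows [0=1,1=2] -> levels [5 5 5]
  -> stable; tank 1 stays at 5 > 3
Tank 1 never reaches <=3 within 15 steps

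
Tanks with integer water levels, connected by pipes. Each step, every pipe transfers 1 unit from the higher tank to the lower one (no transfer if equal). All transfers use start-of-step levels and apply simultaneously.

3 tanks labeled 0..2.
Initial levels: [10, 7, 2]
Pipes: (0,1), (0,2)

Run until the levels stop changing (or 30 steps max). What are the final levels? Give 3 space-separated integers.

Answer: 5 7 7

Derivation:
Step 1: flows [0->1,0->2] -> levels [8 8 3]
Step 2: flows [0=1,0->2] -> levels [7 8 4]
Step 3: flows [1->0,0->2] -> levels [7 7 5]
Step 4: flows [0=1,0->2] -> levels [6 7 6]
Step 5: flows [1->0,0=2] -> levels [7 6 6]
Step 6: flows [0->1,0->2] -> levels [5 7 7]
Step 7: flows [1->0,2->0] -> levels [7 6 6]
  -> period-2 cycle: step 7 state = step 5 state; never stabilizes
  -> state at step 30: (30-5) mod 2 = 1, same as step 6 -> [5 7 7]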